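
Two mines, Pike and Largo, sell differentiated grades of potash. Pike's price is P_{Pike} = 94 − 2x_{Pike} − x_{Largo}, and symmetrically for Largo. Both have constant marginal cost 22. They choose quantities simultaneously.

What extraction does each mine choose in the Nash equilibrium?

Mine Pike's profit: π = x_{Pike}(94 − 2x_{Pike} − x_{Largo}) − 22x_{Pike}.
∂π/∂x_{Pike} = 72 − 4x_{Pike} − x_{Largo} = 0 ⇒ x_{Pike} = 18 − 0.25x_{Largo}.
The game is symmetric, so in equilibrium x_{Largo} = x_{Pike}: the reaction function gives 1.25x_{Pike} = 18, hence x_{Pike} = 14.4.

14.4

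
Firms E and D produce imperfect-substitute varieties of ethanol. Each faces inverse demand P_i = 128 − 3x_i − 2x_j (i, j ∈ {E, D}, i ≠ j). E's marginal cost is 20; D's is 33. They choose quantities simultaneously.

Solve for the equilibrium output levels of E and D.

Firm E's profit: π = x_E(128 − 3x_E − 2x_D) − 20x_E.
∂π/∂x_E = 108 − 6x_E − 2x_D = 0 ⇒ x_E = 18 − (1/3)x_D.
Similarly x_D = 95/6 − (1/3)x_E.
Substituting the second reaction function into the first: x_E = 18 − (1/3)(95/6 − (1/3)x_E), which gives (8/9)x_E = 229/18 ⇒ x_E = 14.3125.
Then x_D = 95/6 − (1/3)·14.3125 = 11.0625.

14.3125, 11.0625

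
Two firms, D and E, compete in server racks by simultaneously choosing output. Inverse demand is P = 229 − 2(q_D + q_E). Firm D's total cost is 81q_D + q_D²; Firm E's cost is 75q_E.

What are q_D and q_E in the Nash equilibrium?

Firm D's profit: π = q_D(229 − 2(q_D + q_E)) − 81q_D − q_D².
∂π/∂q_D = 148 − 6q_D − 2q_E = 0, so q_D = 74/3 − (1/3)q_E.
For E: ∂π/∂q_E = 154 − 4q_E − 2q_D = 0 ⇒ q_E = 38.5 − 0.5q_D.
Plugging q_E into D's best response: q_D = 74/3 − (1/3)(38.5 − 0.5q_D) ⇒ (5/6)q_D = 71/6, so q_D = 14.2.
Then q_E = 38.5 − 0.5·14.2 = 31.4.

14.2, 31.4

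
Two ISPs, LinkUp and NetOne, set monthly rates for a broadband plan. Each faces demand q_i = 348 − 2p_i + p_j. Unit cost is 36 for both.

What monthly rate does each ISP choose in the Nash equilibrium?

140

LinkUp's profit: π = (p_{LinkUp} − 36)(348 − 2p_{LinkUp} + p_{NetOne}).
∂π/∂p_{LinkUp} = 420 − 4p_{LinkUp} + p_{NetOne} = 0 ⇒ p_{LinkUp} = 105 + 0.25p_{NetOne}.
By symmetry p_{NetOne} = p_{LinkUp}; substituting into the reaction function, 0.75p_{LinkUp} = 105 and p_{LinkUp} = 140.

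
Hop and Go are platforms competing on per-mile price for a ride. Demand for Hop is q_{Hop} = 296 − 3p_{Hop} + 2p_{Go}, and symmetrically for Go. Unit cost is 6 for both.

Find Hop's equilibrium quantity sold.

Hop's profit: π = (p_{Hop} − 6)(296 − 3p_{Hop} + 2p_{Go}).
∂π/∂p_{Hop} = 314 − 6p_{Hop} + 2p_{Go} = 0 ⇒ p_{Hop} = 157/3 + (1/3)p_{Go}.
By symmetry p_{Go} = p_{Hop}; substituting into the reaction function, (2/3)p_{Hop} = 157/3 and p_{Hop} = 78.5.
q_{Hop} = 296 − 3·78.5 + 2·78.5 = 217.5.

217.5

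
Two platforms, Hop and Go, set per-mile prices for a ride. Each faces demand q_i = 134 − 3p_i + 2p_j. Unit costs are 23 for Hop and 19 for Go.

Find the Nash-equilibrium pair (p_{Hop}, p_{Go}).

Hop's profit: π = (p_{Hop} − 23)(134 − 3p_{Hop} + 2p_{Go}).
∂π/∂p_{Hop} = 203 − 6p_{Hop} + 2p_{Go} = 0 ⇒ p_{Hop} = 203/6 + (1/3)p_{Go}.
Similarly p_{Go} = 191/6 + (1/3)p_{Hop}.
Solving the two reaction functions simultaneously: (1 − (1/3)(1/3))p_{Hop} = 203/6 + (1/3)·(191/6), so (8/9)p_{Hop} = 400/9 and p_{Hop} = 50.
Then p_{Go} = 191/6 + (1/3)·50 = 48.5.

50, 48.5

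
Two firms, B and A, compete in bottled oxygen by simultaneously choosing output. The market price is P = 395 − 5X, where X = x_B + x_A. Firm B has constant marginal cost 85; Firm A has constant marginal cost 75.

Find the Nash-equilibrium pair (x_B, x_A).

20, 22

Firm B's profit: π = x_B(395 − 5(x_B + x_A)) − 85x_B.
∂π/∂x_B = 310 − 10x_B − 5x_A = 0, so x_B = 31 − 0.5x_A.
By the same steps for A: x_A = 32 − 0.5x_B.
Solving the two reaction functions simultaneously: (1 − (−0.5)(−0.5))x_B = 31 − 0.5·32, so 0.75x_B = 15 and x_B = 20.
Then x_A = 32 − 0.5·20 = 22.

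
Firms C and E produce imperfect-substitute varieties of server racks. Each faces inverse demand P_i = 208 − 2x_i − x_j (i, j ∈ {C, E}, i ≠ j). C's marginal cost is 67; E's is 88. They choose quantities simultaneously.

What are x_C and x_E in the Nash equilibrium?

Firm C's profit: π = x_C(208 − 2x_C − x_E) − 67x_C.
∂π/∂x_C = 141 − 4x_C − x_E = 0 ⇒ x_C = 35.25 − 0.25x_E.
Similarly x_E = 30 − 0.25x_C.
Plugging x_E into C's best response: x_C = 35.25 − 0.25(30 − 0.25x_C) ⇒ 0.9375x_C = 27.75, so x_C = 29.6.
Then x_E = 30 − 0.25·29.6 = 22.6.

29.6, 22.6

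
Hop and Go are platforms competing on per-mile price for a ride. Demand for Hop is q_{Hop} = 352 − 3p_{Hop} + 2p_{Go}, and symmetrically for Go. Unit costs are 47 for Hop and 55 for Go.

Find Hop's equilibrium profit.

Hop's profit: π = (p_{Hop} − 47)(352 − 3p_{Hop} + 2p_{Go}).
∂π/∂p_{Hop} = 493 − 6p_{Hop} + 2p_{Go} = 0 ⇒ p_{Hop} = 493/6 + (1/3)p_{Go}.
Similarly p_{Go} = 517/6 + (1/3)p_{Hop}.
Substituting the second reaction function into the first: p_{Hop} = 493/6 + (1/3)(517/6 + (1/3)p_{Hop}), which gives (8/9)p_{Hop} = 998/9 ⇒ p_{Hop} = 124.75.
Then p_{Go} = 517/6 + (1/3)·124.75 = 127.75.
q_{Hop} = 352 − 3·124.75 + 2·127.75 = 233.25.
Profit = (124.75 − 47)·233.25 = 18135.1875.

18135.1875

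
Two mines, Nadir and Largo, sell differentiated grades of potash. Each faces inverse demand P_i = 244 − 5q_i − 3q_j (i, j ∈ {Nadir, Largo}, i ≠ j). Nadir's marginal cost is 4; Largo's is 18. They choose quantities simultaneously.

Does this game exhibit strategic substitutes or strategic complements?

Mine Nadir's profit: π = q_{Nadir}(244 − 5q_{Nadir} − 3q_{Largo}) − 4q_{Nadir}.
∂π/∂q_{Nadir} = 240 − 10q_{Nadir} − 3q_{Largo} = 0 ⇒ q_{Nadir} = 24 − 0.3q_{Largo}.
The best-response slope dq_{Nadir}/dq_{Largo} = −0.3 < 0: the reaction function is downward-sloping, so the choices are strategic substitutes.

strategic substitutes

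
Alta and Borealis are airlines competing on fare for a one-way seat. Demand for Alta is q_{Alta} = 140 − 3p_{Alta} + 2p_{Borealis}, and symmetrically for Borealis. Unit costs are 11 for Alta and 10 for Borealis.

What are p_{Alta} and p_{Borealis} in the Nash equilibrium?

Alta's profit: π = (p_{Alta} − 11)(140 − 3p_{Alta} + 2p_{Borealis}).
∂π/∂p_{Alta} = 173 − 6p_{Alta} + 2p_{Borealis} = 0 ⇒ p_{Alta} = 173/6 + (1/3)p_{Borealis}.
Similarly p_{Borealis} = 85/3 + (1/3)p_{Alta}.
Plugging p_{Borealis} into Alta's best response: p_{Alta} = 173/6 + (1/3)(85/3 + (1/3)p_{Alta}) ⇒ (8/9)p_{Alta} = 689/18, so p_{Alta} = 43.0625.
Then p_{Borealis} = 85/3 + (1/3)·43.0625 = 42.6875.

43.0625, 42.6875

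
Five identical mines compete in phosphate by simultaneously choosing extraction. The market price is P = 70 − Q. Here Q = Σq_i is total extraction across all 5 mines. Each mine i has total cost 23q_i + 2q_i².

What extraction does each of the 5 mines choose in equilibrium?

A representative mine's profit is π_i = q_i(70 − Q) − 23q_i − 2q_i², with Q = q_i + Σ_{j≠i} q_j.
First-order condition: 47 − 6q_i − Σ_{j≠i} q_j = 0.
In a symmetric equilibrium every mine chooses the same q, so Σ_{j≠i} q_j = 4q. The condition becomes 47 − 10q = 0, giving q = 47/10 = 4.7.

4.7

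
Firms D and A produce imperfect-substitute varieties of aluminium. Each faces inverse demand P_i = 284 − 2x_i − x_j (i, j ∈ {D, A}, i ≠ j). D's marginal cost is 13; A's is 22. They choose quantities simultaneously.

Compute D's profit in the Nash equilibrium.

6006.08

Firm D's profit: π = x_D(284 − 2x_D − x_A) − 13x_D.
∂π/∂x_D = 271 − 4x_D − x_A = 0 ⇒ x_D = 67.75 − 0.25x_A.
Similarly x_A = 65.5 − 0.25x_D.
Solving the two reaction functions simultaneously: (1 − (−0.25)(−0.25))x_D = 67.75 − 0.25·65.5, so 0.9375x_D = 51.375 and x_D = 54.8.
Then x_A = 65.5 − 0.25·54.8 = 51.8.
P_D = 284 − 2·54.8 − 51.8 = 122.6.
Profit = (122.6 − 13)·54.8 = 6006.08.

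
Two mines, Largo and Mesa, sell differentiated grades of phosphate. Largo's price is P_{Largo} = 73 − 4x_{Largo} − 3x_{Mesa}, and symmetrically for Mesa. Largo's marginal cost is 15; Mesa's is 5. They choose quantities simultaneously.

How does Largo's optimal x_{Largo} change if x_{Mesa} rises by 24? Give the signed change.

Mine Largo's profit: π = x_{Largo}(73 − 4x_{Largo} − 3x_{Mesa}) − 15x_{Largo}.
∂π/∂x_{Largo} = 58 − 8x_{Largo} − 3x_{Mesa} = 0 ⇒ x_{Largo} = 7.25 − 0.375x_{Mesa}.
The reaction-function slope is −0.375, so a 24-unit rise in x_{Mesa} moves x_{Largo} by −0.375 × 24 = −9. Largo's best response falls — the actions are strategic substitutes.

-9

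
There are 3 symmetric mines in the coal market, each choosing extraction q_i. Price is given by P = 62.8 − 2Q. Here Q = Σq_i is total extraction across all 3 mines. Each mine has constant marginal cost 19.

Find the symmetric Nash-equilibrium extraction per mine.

A representative mine's profit is π_i = q_i(62.8 − 2Q) − 19q_i, with Q = q_i + Σ_{j≠i} q_j.
First-order condition: 43.8 − 4q_i − 2Σ_{j≠i} q_j = 0.
In a symmetric equilibrium every mine chooses the same q, so Σ_{j≠i} q_j = 2q. The condition becomes 43.8 − 8q = 0, giving q = 43.8/8 = 5.475.

5.475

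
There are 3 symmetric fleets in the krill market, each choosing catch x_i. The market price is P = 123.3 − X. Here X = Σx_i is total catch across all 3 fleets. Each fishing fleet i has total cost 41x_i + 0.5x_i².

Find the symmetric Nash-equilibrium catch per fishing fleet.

16.46

A representative fishing fleet's profit is π_i = x_i(123.3 − X) − 41x_i − 0.5x_i², with X = x_i + Σ_{j≠i} x_j.
First-order condition: 82.3 − 3x_i − Σ_{j≠i} x_j = 0.
Imposing symmetry (x_j = x for all j) turns Σ_{j≠i} x_j into 2x, so 82.3 = 5x and x = 16.46.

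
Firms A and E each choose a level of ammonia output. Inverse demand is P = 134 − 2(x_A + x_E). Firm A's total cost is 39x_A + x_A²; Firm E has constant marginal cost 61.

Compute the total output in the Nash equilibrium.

Firm A's profit: π = x_A(134 − 2(x_A + x_E)) − 39x_A − x_A².
∂π/∂x_A = 95 − 6x_A − 2x_E = 0, so x_A = 95/6 − (1/3)x_E.
For E: ∂π/∂x_E = 73 − 4x_E − 2x_A = 0 ⇒ x_E = 18.25 − 0.5x_A.
Plugging x_E into A's best response: x_A = 95/6 − (1/3)(18.25 − 0.5x_A) ⇒ (5/6)x_A = 9.75, so x_A = 11.7.
Then x_E = 18.25 − 0.5·11.7 = 12.4.
Total output: 11.7 + 12.4 = 24.1.

24.1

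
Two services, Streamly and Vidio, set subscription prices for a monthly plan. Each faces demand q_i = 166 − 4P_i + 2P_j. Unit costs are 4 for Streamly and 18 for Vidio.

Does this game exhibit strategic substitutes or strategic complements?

strategic complements

Streamly's profit: π = (P_{Streamly} − 4)(166 − 4P_{Streamly} + 2P_{Vidio}).
∂π/∂P_{Streamly} = 182 − 8P_{Streamly} + 2P_{Vidio} = 0 ⇒ P_{Streamly} = 22.75 + 0.25P_{Vidio}.
The best-response slope dP_{Streamly}/dP_{Vidio} = 0.25 > 0: the reaction function is upward-sloping, so the choices are strategic complements.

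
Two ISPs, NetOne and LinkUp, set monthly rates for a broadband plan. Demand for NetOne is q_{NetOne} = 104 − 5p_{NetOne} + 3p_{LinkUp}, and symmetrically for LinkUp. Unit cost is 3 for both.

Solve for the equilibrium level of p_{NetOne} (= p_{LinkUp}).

17

NetOne's profit: π = (p_{NetOne} − 3)(104 − 5p_{NetOne} + 3p_{LinkUp}).
∂π/∂p_{NetOne} = 119 − 10p_{NetOne} + 3p_{LinkUp} = 0 ⇒ p_{NetOne} = 11.9 + 0.3p_{LinkUp}.
The game is symmetric, so in equilibrium p_{LinkUp} = p_{NetOne}: the reaction function gives 0.7p_{NetOne} = 11.9, hence p_{NetOne} = 17.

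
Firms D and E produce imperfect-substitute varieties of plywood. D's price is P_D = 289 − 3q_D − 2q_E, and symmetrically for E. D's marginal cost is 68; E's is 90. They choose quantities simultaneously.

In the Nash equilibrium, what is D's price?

155

Firm D's profit: π = q_D(289 − 3q_D − 2q_E) − 68q_D.
∂π/∂q_D = 221 − 6q_D − 2q_E = 0 ⇒ q_D = 221/6 − (1/3)q_E.
Similarly q_E = 199/6 − (1/3)q_D.
Plugging q_E into D's best response: q_D = 221/6 − (1/3)(199/6 − (1/3)q_D) ⇒ (8/9)q_D = 232/9, so q_D = 29.
Then q_E = 199/6 − (1/3)·29 = 23.5.
P_D = 289 − 3·29 − 2·23.5 = 155.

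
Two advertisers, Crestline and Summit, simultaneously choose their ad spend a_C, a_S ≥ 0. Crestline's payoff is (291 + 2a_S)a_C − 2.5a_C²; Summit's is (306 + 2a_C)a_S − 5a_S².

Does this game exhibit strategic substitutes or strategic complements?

Expanding Crestline's payoff: 291a_C + 2a_Sa_C − 2.5a_C².
∂π/∂a_C = 291 + 2a_S − 5a_C = 0, so a_C = 58.2 + 0.4a_S.
The best-response slope da_C/da_S = 0.4 > 0: the reaction function is upward-sloping, so the choices are strategic complements.

strategic complements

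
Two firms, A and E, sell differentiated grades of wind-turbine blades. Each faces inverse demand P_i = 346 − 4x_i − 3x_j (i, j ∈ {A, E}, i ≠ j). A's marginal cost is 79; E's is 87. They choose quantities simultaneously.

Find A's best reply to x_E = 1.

33

Firm A's profit: π = x_A(346 − 4x_A − 3x_E) − 79x_A.
∂π/∂x_A = 267 − 8x_A − 3x_E = 0 ⇒ x_A = 33.375 − 0.375x_E.
At x_E = 1: x_A = 33.375 − 0.375·1 = 33.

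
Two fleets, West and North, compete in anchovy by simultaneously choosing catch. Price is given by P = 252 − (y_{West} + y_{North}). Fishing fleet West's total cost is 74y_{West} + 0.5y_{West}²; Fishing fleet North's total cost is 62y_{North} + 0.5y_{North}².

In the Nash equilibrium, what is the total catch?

92

Fishing fleet West's profit: π = y_{West}(252 − (y_{West} + y_{North})) − 74y_{West} − 0.5y_{West}².
∂π/∂y_{West} = 178 − 3y_{West} − y_{North} = 0, so y_{West} = 178/3 − (1/3)y_{North}.
By the same steps for North: y_{North} = 190/3 − (1/3)y_{West}.
Plugging y_{North} into West's best response: y_{West} = 178/3 − (1/3)(190/3 − (1/3)y_{West}) ⇒ (8/9)y_{West} = 344/9, so y_{West} = 43.
Then y_{North} = 190/3 − (1/3)·43 = 49.
Total catch: 43 + 49 = 92.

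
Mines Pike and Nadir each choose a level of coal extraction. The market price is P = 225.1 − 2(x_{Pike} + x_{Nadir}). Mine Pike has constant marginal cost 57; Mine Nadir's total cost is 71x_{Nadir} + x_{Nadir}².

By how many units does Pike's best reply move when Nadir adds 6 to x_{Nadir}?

Mine Pike's profit: π = x_{Pike}(225.1 − 2(x_{Pike} + x_{Nadir})) − 57x_{Pike}.
∂π/∂x_{Pike} = 168.1 − 4x_{Pike} − 2x_{Nadir} = 0, so x_{Pike} = 42.025 − 0.5x_{Nadir}.
The reaction-function slope is −0.5, so a 6-unit rise in x_{Nadir} moves x_{Pike} by −0.5 × 6 = −3. Pike's best response falls — the actions are strategic substitutes.

-3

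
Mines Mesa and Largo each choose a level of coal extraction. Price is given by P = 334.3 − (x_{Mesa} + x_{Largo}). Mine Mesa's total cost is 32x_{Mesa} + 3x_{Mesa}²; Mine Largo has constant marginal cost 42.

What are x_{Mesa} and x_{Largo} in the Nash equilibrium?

20.82, 135.74

Mine Mesa's profit: π = x_{Mesa}(334.3 − (x_{Mesa} + x_{Largo})) − 32x_{Mesa} − 3x_{Mesa}².
∂π/∂x_{Mesa} = 302.3 − 8x_{Mesa} − x_{Largo} = 0, so x_{Mesa} = 37.7875 − 0.125x_{Largo}.
For Largo: ∂π/∂x_{Largo} = 292.3 − 2x_{Largo} − x_{Mesa} = 0 ⇒ x_{Largo} = 146.15 − 0.5x_{Mesa}.
Plugging x_{Largo} into Mesa's best response: x_{Mesa} = 37.7875 − 0.125(146.15 − 0.5x_{Mesa}) ⇒ 0.9375x_{Mesa} = 3123/160, so x_{Mesa} = 20.82.
Then x_{Largo} = 146.15 − 0.5·20.82 = 135.74.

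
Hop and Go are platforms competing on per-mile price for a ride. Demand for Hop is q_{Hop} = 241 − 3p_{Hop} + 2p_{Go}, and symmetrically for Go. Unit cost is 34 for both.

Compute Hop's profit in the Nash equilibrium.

Hop's profit: π = (p_{Hop} − 34)(241 − 3p_{Hop} + 2p_{Go}).
∂π/∂p_{Hop} = 343 − 6p_{Hop} + 2p_{Go} = 0 ⇒ p_{Hop} = 343/6 + (1/3)p_{Go}.
Setting p_{Hop} = p_{Go} in the reaction function: p_{Hop} = 343/6 + (1/3)p_{Hop}, so p_{Hop} = (343/6) / (2/3) = 85.75.
q_{Hop} = 241 − 3·85.75 + 2·85.75 = 155.25.
Profit = (85.75 − 34)·155.25 = 8034.1875.

8034.1875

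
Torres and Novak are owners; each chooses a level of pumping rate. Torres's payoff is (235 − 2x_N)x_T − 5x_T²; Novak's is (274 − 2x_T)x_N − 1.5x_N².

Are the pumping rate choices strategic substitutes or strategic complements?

strategic substitutes

Expanding Torres's payoff: 235x_T − 2x_Nx_T − 5x_T².
∂π/∂x_T = 235 − 2x_N − 10x_T = 0, so x_T = 23.5 − 0.2x_N.
The best-response slope dx_T/dx_N = −0.2 < 0: the reaction function is downward-sloping, so the choices are strategic substitutes.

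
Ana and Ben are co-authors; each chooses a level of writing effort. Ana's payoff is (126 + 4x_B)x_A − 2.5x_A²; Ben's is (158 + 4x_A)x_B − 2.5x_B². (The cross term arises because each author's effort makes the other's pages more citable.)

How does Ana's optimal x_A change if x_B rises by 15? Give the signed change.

12

Expanding Ana's payoff: 126x_A + 4x_Bx_A − 2.5x_A².
∂π/∂x_A = 126 + 4x_B − 5x_A = 0, so x_A = 25.2 + 0.8x_B.
The reaction-function slope is 0.8, so a 15-unit rise in x_B moves x_A by 0.8 × 15 = 12. Ana's best response rises — the actions are strategic complements.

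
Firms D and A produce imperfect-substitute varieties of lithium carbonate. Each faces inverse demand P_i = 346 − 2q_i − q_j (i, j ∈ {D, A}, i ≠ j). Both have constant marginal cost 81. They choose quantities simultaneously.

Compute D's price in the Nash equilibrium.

187

Firm D's profit: π = q_D(346 − 2q_D − q_A) − 81q_D.
∂π/∂q_D = 265 − 4q_D − q_A = 0 ⇒ q_D = 66.25 − 0.25q_A.
The game is symmetric, so in equilibrium q_A = q_D: the reaction function gives 1.25q_D = 66.25, hence q_D = 53.
P_D = 346 − 2·53 − 53 = 187.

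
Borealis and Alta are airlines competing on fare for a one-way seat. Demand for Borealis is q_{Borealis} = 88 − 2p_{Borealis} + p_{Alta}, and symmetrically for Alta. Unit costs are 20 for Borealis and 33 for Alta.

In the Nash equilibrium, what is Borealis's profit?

1190.72

Borealis's profit: π = (p_{Borealis} − 20)(88 − 2p_{Borealis} + p_{Alta}).
∂π/∂p_{Borealis} = 128 − 4p_{Borealis} + p_{Alta} = 0 ⇒ p_{Borealis} = 32 + 0.25p_{Alta}.
Similarly p_{Alta} = 38.5 + 0.25p_{Borealis}.
Substituting the second reaction function into the first: p_{Borealis} = 32 + 0.25(38.5 + 0.25p_{Borealis}), which gives 0.9375p_{Borealis} = 41.625 ⇒ p_{Borealis} = 44.4.
Then p_{Alta} = 38.5 + 0.25·44.4 = 49.6.
q_{Borealis} = 88 − 2·44.4 + 49.6 = 48.8.
Profit = (44.4 − 20)·48.8 = 1190.72.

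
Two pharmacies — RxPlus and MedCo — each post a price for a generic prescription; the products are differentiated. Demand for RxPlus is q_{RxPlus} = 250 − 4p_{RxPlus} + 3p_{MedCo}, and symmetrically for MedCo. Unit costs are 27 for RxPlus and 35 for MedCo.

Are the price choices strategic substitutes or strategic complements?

RxPlus's profit: π = (p_{RxPlus} − 27)(250 − 4p_{RxPlus} + 3p_{MedCo}).
∂π/∂p_{RxPlus} = 358 − 8p_{RxPlus} + 3p_{MedCo} = 0 ⇒ p_{RxPlus} = 44.75 + 0.375p_{MedCo}.
The best-response slope dp_{RxPlus}/dp_{MedCo} = 0.375 > 0: the reaction function is upward-sloping, so the choices are strategic complements.

strategic complements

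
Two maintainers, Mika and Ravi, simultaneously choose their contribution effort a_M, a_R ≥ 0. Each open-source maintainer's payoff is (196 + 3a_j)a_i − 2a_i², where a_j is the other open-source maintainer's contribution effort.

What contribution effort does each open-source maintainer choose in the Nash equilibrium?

Mika's payoff is (196 + 3a_R)a_M − 2a_M².
∂π/∂a_M = 196 + 3a_R − 4a_M = 0, so a_M = 49 + 0.75a_R.
The game is symmetric, so in equilibrium a_R = a_M: the reaction function gives 0.25a_M = 49, hence a_M = 196.

196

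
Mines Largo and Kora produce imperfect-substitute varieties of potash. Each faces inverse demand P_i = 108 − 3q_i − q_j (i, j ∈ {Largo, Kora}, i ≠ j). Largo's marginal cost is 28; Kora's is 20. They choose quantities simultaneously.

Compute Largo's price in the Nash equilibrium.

Mine Largo's profit: π = q_{Largo}(108 − 3q_{Largo} − q_{Kora}) − 28q_{Largo}.
∂π/∂q_{Largo} = 80 − 6q_{Largo} − q_{Kora} = 0 ⇒ q_{Largo} = 40/3 − (1/6)q_{Kora}.
Similarly q_{Kora} = 44/3 − (1/6)q_{Largo}.
Plugging q_{Kora} into Largo's best response: q_{Largo} = 40/3 − (1/6)(44/3 − (1/6)q_{Largo}) ⇒ (35/36)q_{Largo} = 98/9, so q_{Largo} = 11.2.
Then q_{Kora} = 44/3 − (1/6)·11.2 = 12.8.
P_{Largo} = 108 − 3·11.2 − 12.8 = 61.6.

61.6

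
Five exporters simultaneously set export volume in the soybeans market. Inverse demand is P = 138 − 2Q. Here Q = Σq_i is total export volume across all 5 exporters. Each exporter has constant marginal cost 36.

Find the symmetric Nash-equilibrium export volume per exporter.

8.5

A representative exporter's profit is π_i = q_i(138 − 2Q) − 36q_i, with Q = q_i + Σ_{j≠i} q_j.
First-order condition: 102 − 4q_i − 2Σ_{j≠i} q_j = 0.
Imposing symmetry (q_j = q for all j) turns Σ_{j≠i} q_j into 4q, so 102 = 12q and q = 8.5.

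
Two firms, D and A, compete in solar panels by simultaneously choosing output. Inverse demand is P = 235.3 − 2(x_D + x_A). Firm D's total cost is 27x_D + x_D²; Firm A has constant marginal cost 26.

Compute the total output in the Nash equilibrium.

Firm D's profit: π = x_D(235.3 − 2(x_D + x_A)) − 27x_D − x_D².
∂π/∂x_D = 208.3 − 6x_D − 2x_A = 0, so x_D = 2083/60 − (1/3)x_A.
For A: ∂π/∂x_A = 209.3 − 4x_A − 2x_D = 0 ⇒ x_A = 52.325 − 0.5x_D.
Solving the two reaction functions simultaneously: (1 − (−1/3)(−0.5))x_D = 2083/60 − (1/3)·52.325, so (5/6)x_D = 17.275 and x_D = 20.73.
Then x_A = 52.325 − 0.5·20.73 = 41.96.
Total output: 20.73 + 41.96 = 62.69.

62.69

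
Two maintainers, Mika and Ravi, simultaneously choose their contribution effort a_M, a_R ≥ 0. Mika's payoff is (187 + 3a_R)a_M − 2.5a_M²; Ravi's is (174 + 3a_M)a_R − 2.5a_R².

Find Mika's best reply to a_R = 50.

Expanding Mika's payoff: 187a_M + 3a_Ra_M − 2.5a_M².
∂π/∂a_M = 187 + 3a_R − 5a_M = 0, so a_M = 37.4 + 0.6a_R.
At a_R = 50: a_M = 37.4 + 0.6·50 = 67.4.

67.4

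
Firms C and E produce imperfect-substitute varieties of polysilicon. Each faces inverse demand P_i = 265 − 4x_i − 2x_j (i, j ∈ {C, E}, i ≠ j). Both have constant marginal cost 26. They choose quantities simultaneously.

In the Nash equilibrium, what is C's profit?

2284.84

Firm C's profit: π = x_C(265 − 4x_C − 2x_E) − 26x_C.
∂π/∂x_C = 239 − 8x_C − 2x_E = 0 ⇒ x_C = 29.875 − 0.25x_E.
By symmetry x_E = x_C; substituting into the reaction function, 1.25x_C = 29.875 and x_C = 23.9.
P_C = 265 − 4·23.9 − 2·23.9 = 121.6.
Profit = (121.6 − 26)·23.9 = 2284.84.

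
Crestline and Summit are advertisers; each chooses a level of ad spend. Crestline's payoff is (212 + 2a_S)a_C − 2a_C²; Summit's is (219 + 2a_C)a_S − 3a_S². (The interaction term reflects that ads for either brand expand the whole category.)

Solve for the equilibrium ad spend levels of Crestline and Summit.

Expanding Crestline's payoff: 212a_C + 2a_Sa_C − 2a_C².
∂π/∂a_C = 212 + 2a_S − 4a_C = 0, so a_C = 53 + 0.5a_S.
Likewise for Summit: a_S = 36.5 + (1/3)a_C.
Solving the two reaction functions simultaneously: (1 − (0.5)(1/3))a_C = 53 + 0.5·36.5, so (5/6)a_C = 71.25 and a_C = 85.5.
Then a_S = 36.5 + (1/3)·85.5 = 65.

85.5, 65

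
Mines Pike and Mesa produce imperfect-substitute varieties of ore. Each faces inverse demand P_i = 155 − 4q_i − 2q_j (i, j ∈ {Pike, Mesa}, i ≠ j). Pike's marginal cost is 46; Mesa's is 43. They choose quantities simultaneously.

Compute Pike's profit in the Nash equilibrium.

Mine Pike's profit: π = q_{Pike}(155 − 4q_{Pike} − 2q_{Mesa}) − 46q_{Pike}.
∂π/∂q_{Pike} = 109 − 8q_{Pike} − 2q_{Mesa} = 0 ⇒ q_{Pike} = 13.625 − 0.25q_{Mesa}.
Similarly q_{Mesa} = 14 − 0.25q_{Pike}.
Substituting the second reaction function into the first: q_{Pike} = 13.625 − 0.25(14 − 0.25q_{Pike}), which gives 0.9375q_{Pike} = 10.125 ⇒ q_{Pike} = 10.8.
Then q_{Mesa} = 14 − 0.25·10.8 = 11.3.
P_{Pike} = 155 − 4·10.8 − 2·11.3 = 89.2.
Profit = (89.2 − 46)·10.8 = 466.56.

466.56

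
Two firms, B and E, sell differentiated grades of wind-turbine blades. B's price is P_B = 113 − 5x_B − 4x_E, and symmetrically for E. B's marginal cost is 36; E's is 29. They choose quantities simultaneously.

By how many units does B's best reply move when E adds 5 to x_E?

-2

Firm B's profit: π = x_B(113 − 5x_B − 4x_E) − 36x_B.
∂π/∂x_B = 77 − 10x_B − 4x_E = 0 ⇒ x_B = 7.7 − 0.4x_E.
The reaction-function slope is −0.4, so a 5-unit rise in x_E moves x_B by −0.4 × 5 = −2. B's best response falls — the actions are strategic substitutes.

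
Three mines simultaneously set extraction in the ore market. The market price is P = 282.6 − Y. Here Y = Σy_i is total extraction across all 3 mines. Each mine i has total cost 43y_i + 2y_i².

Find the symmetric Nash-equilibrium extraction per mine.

29.95

A representative mine's profit is π_i = y_i(282.6 − Y) − 43y_i − 2y_i², with Y = y_i + Σ_{j≠i} y_j.
First-order condition: 239.6 − 6y_i − Σ_{j≠i} y_j = 0.
With identical mines, set every y_j = y: then 239.6 − 6y − 2y = 0, i.e. y = 239.6/8 = 29.95.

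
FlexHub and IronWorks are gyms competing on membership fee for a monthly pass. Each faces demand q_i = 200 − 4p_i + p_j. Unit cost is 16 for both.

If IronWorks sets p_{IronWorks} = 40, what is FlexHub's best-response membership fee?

FlexHub's profit: π = (p_{FlexHub} − 16)(200 − 4p_{FlexHub} + p_{IronWorks}).
∂π/∂p_{FlexHub} = 264 − 8p_{FlexHub} + p_{IronWorks} = 0 ⇒ p_{FlexHub} = 33 + 0.125p_{IronWorks}.
At p_{IronWorks} = 40: p_{FlexHub} = 33 + 0.125·40 = 38.

38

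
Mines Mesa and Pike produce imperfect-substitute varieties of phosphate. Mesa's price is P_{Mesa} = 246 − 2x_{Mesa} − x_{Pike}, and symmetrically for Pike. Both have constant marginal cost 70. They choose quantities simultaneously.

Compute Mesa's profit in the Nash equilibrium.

Mine Mesa's profit: π = x_{Mesa}(246 − 2x_{Mesa} − x_{Pike}) − 70x_{Mesa}.
∂π/∂x_{Mesa} = 176 − 4x_{Mesa} − x_{Pike} = 0 ⇒ x_{Mesa} = 44 − 0.25x_{Pike}.
The game is symmetric, so in equilibrium x_{Pike} = x_{Mesa}: the reaction function gives 1.25x_{Mesa} = 44, hence x_{Mesa} = 35.2.
P_{Mesa} = 246 − 2·35.2 − 35.2 = 140.4.
Profit = (140.4 − 70)·35.2 = 2478.08.

2478.08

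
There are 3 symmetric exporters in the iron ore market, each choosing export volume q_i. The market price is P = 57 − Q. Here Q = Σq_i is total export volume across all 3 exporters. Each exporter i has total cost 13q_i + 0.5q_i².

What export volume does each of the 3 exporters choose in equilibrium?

A representative exporter's profit is π_i = q_i(57 − Q) − 13q_i − 0.5q_i², with Q = q_i + Σ_{j≠i} q_j.
First-order condition: 44 − 3q_i − Σ_{j≠i} q_j = 0.
Imposing symmetry (q_j = q for all j) turns Σ_{j≠i} q_j into 2q, so 44 = 5q and q = 8.8.

8.8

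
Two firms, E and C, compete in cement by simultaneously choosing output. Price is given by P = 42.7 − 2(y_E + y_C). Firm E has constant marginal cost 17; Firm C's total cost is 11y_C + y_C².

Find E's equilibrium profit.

Firm E's profit: π = y_E(42.7 − 2(y_E + y_C)) − 17y_E.
∂π/∂y_E = 25.7 − 4y_E − 2y_C = 0, so y_E = 6.425 − 0.5y_C.
For C: ∂π/∂y_C = 31.7 − 6y_C − 2y_E = 0 ⇒ y_C = 317/60 − (1/3)y_E.
Solving the two reaction functions simultaneously: (1 − (−0.5)(−1/3))y_E = 6.425 − 0.5·(317/60), so (5/6)y_E = 227/60 and y_E = 4.54.
Then y_C = 317/60 − (1/3)·4.54 = 3.77.
Price P = 42.7 − 2·8.31 = 26.08.
E's profit: (26.08 − 17)·4.54 = 41.2232.

41.2232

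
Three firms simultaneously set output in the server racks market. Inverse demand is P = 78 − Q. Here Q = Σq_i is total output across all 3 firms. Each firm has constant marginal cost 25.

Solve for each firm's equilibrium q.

A representative firm's profit is π_i = q_i(78 − Q) − 25q_i, with Q = q_i + Σ_{j≠i} q_j.
First-order condition: 53 − 2q_i − Σ_{j≠i} q_j = 0.
Imposing symmetry (q_j = q for all j) turns Σ_{j≠i} q_j into 2q, so 53 = 4q and q = 13.25.

13.25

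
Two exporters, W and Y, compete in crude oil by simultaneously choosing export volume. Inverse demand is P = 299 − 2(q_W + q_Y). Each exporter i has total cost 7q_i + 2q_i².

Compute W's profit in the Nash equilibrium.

3410.56

Exporter W's profit: π = q_W(299 − 2(q_W + q_Y)) − 7q_W − 2q_W².
∂π/∂q_W = 292 − 8q_W − 2q_Y = 0, so q_W = 36.5 − 0.25q_Y.
By symmetry q_Y = q_W; substituting into the reaction function, 1.25q_W = 36.5 and q_W = 29.2.
Price P = 299 − 2·58.4 = 182.2.
W's profit: (182.2 − 7)·29.2 − 2(29.2)² = 3410.56.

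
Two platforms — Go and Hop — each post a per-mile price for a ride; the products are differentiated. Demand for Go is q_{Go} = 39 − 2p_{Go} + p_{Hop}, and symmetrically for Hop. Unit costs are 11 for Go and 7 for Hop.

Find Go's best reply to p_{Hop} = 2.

Go's profit: π = (p_{Go} − 11)(39 − 2p_{Go} + p_{Hop}).
∂π/∂p_{Go} = 61 − 4p_{Go} + p_{Hop} = 0 ⇒ p_{Go} = 15.25 + 0.25p_{Hop}.
At p_{Hop} = 2: p_{Go} = 15.25 + 0.25·2 = 15.75.

15.75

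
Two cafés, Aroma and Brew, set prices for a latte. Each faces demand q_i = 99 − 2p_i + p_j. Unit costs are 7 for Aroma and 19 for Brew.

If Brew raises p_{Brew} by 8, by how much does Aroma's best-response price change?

Aroma's profit: π = (p_{Aroma} − 7)(99 − 2p_{Aroma} + p_{Brew}).
∂π/∂p_{Aroma} = 113 − 4p_{Aroma} + p_{Brew} = 0 ⇒ p_{Aroma} = 28.25 + 0.25p_{Brew}.
The reaction-function slope is 0.25, so an 8-unit rise in p_{Brew} moves p_{Aroma} by 0.25 × 8 = 2. Aroma's best response rises — the actions are strategic complements.

2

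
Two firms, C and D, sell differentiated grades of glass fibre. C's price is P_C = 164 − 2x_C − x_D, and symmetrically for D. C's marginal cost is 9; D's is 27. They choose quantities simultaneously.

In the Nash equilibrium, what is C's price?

73.4

Firm C's profit: π = x_C(164 − 2x_C − x_D) − 9x_C.
∂π/∂x_C = 155 − 4x_C − x_D = 0 ⇒ x_C = 38.75 − 0.25x_D.
Similarly x_D = 34.25 − 0.25x_C.
Solving the two reaction functions simultaneously: (1 − (−0.25)(−0.25))x_C = 38.75 − 0.25·34.25, so 0.9375x_C = 30.1875 and x_C = 32.2.
Then x_D = 34.25 − 0.25·32.2 = 26.2.
P_C = 164 − 2·32.2 − 26.2 = 73.4.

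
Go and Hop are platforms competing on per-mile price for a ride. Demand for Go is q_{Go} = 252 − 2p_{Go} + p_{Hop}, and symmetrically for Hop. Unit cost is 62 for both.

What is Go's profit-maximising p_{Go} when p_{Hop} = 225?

150.25

Go's profit: π = (p_{Go} − 62)(252 − 2p_{Go} + p_{Hop}).
∂π/∂p_{Go} = 376 − 4p_{Go} + p_{Hop} = 0 ⇒ p_{Go} = 94 + 0.25p_{Hop}.
At p_{Hop} = 225: p_{Go} = 94 + 0.25·225 = 150.25.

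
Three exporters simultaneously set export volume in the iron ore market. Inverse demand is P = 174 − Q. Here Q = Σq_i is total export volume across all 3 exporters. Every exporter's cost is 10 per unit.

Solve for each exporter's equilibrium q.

A representative exporter's profit is π_i = q_i(174 − Q) − 10q_i, with Q = q_i + Σ_{j≠i} q_j.
First-order condition: 164 − 2q_i − Σ_{j≠i} q_j = 0.
Imposing symmetry (q_j = q for all j) turns Σ_{j≠i} q_j into 2q, so 164 = 4q and q = 41.

41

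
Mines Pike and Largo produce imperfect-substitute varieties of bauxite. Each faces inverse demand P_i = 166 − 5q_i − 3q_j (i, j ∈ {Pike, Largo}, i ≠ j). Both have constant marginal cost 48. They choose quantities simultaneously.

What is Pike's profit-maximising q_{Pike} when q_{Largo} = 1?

Mine Pike's profit: π = q_{Pike}(166 − 5q_{Pike} − 3q_{Largo}) − 48q_{Pike}.
∂π/∂q_{Pike} = 118 − 10q_{Pike} − 3q_{Largo} = 0 ⇒ q_{Pike} = 11.8 − 0.3q_{Largo}.
At q_{Largo} = 1: q_{Pike} = 11.8 − 0.3·1 = 11.5.

11.5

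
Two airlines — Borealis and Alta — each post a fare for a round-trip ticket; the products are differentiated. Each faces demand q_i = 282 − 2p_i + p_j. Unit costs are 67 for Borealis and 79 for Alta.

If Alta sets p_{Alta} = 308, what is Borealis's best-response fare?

Borealis's profit: π = (p_{Borealis} − 67)(282 − 2p_{Borealis} + p_{Alta}).
∂π/∂p_{Borealis} = 416 − 4p_{Borealis} + p_{Alta} = 0 ⇒ p_{Borealis} = 104 + 0.25p_{Alta}.
At p_{Alta} = 308: p_{Borealis} = 104 + 0.25·308 = 181.

181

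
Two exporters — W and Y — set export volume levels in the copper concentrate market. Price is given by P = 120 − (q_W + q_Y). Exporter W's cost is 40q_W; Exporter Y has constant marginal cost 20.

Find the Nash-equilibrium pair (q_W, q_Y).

Exporter W's profit: π = q_W(120 − (q_W + q_Y)) − 40q_W.
∂π/∂q_W = 80 − 2q_W − q_Y = 0, so q_W = 40 − 0.5q_Y.
By the same steps for Y: q_Y = 50 − 0.5q_W.
Plugging q_Y into W's best response: q_W = 40 − 0.5(50 − 0.5q_W) ⇒ 0.75q_W = 15, so q_W = 20.
Then q_Y = 50 − 0.5·20 = 40.

20, 40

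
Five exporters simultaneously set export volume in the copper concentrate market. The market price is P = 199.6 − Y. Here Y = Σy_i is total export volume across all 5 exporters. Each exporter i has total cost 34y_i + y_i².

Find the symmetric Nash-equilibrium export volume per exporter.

A representative exporter's profit is π_i = y_i(199.6 − Y) − 34y_i − y_i², with Y = y_i + Σ_{j≠i} y_j.
First-order condition: 165.6 − 4y_i − Σ_{j≠i} y_j = 0.
Imposing symmetry (y_j = y for all j) turns Σ_{j≠i} y_j into 4y, so 165.6 = 8y and y = 20.7.

20.7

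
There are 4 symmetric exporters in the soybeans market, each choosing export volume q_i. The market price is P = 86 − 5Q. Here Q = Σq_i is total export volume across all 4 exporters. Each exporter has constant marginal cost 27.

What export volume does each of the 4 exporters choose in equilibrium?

2.36

A representative exporter's profit is π_i = q_i(86 − 5Q) − 27q_i, with Q = q_i + Σ_{j≠i} q_j.
First-order condition: 59 − 10q_i − 5Σ_{j≠i} q_j = 0.
In a symmetric equilibrium every exporter chooses the same q, so Σ_{j≠i} q_j = 3q. The condition becomes 59 − 25q = 0, giving q = 59/25 = 2.36.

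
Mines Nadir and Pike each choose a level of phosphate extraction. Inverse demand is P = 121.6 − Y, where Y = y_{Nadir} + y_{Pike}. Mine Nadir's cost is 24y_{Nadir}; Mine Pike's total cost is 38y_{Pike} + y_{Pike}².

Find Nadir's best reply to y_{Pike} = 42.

27.8

Mine Nadir's profit: π = y_{Nadir}(121.6 − (y_{Nadir} + y_{Pike})) − 24y_{Nadir}.
∂π/∂y_{Nadir} = 97.6 − 2y_{Nadir} − y_{Pike} = 0, so y_{Nadir} = 48.8 − 0.5y_{Pike}.
At y_{Pike} = 42: y_{Nadir} = 48.8 − 0.5·42 = 27.8.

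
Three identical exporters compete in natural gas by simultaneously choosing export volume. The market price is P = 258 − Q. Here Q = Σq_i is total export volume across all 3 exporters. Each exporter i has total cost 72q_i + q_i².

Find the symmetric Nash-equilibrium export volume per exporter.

31

A representative exporter's profit is π_i = q_i(258 − Q) − 72q_i − q_i², with Q = q_i + Σ_{j≠i} q_j.
First-order condition: 186 − 4q_i − Σ_{j≠i} q_j = 0.
Imposing symmetry (q_j = q for all j) turns Σ_{j≠i} q_j into 2q, so 186 = 6q and q = 31.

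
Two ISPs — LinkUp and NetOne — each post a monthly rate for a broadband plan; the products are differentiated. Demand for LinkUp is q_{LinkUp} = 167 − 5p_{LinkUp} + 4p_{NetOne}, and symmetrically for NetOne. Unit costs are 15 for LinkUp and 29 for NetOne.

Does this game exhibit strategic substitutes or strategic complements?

LinkUp's profit: π = (p_{LinkUp} − 15)(167 − 5p_{LinkUp} + 4p_{NetOne}).
∂π/∂p_{LinkUp} = 242 − 10p_{LinkUp} + 4p_{NetOne} = 0 ⇒ p_{LinkUp} = 24.2 + 0.4p_{NetOne}.
The best-response slope dp_{LinkUp}/dp_{NetOne} = 0.4 > 0: the reaction function is upward-sloping, so the choices are strategic complements.

strategic complements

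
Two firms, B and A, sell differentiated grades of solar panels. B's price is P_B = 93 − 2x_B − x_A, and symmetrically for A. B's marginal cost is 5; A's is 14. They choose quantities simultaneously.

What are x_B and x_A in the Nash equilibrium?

18.2, 15.2

Firm B's profit: π = x_B(93 − 2x_B − x_A) − 5x_B.
∂π/∂x_B = 88 − 4x_B − x_A = 0 ⇒ x_B = 22 − 0.25x_A.
Similarly x_A = 19.75 − 0.25x_B.
Substituting the second reaction function into the first: x_B = 22 − 0.25(19.75 − 0.25x_B), which gives 0.9375x_B = 17.0625 ⇒ x_B = 18.2.
Then x_A = 19.75 − 0.25·18.2 = 15.2.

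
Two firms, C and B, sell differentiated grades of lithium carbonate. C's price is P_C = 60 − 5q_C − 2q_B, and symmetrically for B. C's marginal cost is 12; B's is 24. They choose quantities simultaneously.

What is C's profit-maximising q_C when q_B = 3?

Firm C's profit: π = q_C(60 − 5q_C − 2q_B) − 12q_C.
∂π/∂q_C = 48 − 10q_C − 2q_B = 0 ⇒ q_C = 4.8 − 0.2q_B.
At q_B = 3: q_C = 4.8 − 0.2·3 = 4.2.

4.2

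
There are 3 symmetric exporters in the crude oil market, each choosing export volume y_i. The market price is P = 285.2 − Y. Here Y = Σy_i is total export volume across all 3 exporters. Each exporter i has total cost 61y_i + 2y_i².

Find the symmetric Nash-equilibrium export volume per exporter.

28.025

A representative exporter's profit is π_i = y_i(285.2 − Y) − 61y_i − 2y_i², with Y = y_i + Σ_{j≠i} y_j.
First-order condition: 224.2 − 6y_i − Σ_{j≠i} y_j = 0.
In a symmetric equilibrium every exporter chooses the same y, so Σ_{j≠i} y_j = 2y. The condition becomes 224.2 − 8y = 0, giving y = 224.2/8 = 28.025.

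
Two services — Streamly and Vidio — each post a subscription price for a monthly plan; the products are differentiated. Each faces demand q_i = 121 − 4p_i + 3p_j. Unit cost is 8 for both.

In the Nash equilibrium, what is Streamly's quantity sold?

90.4

Streamly's profit: π = (p_{Streamly} − 8)(121 − 4p_{Streamly} + 3p_{Vidio}).
∂π/∂p_{Streamly} = 153 − 8p_{Streamly} + 3p_{Vidio} = 0 ⇒ p_{Streamly} = 19.125 + 0.375p_{Vidio}.
The game is symmetric, so in equilibrium p_{Vidio} = p_{Streamly}: the reaction function gives 0.625p_{Streamly} = 19.125, hence p_{Streamly} = 30.6.
q_{Streamly} = 121 − 4·30.6 + 3·30.6 = 90.4.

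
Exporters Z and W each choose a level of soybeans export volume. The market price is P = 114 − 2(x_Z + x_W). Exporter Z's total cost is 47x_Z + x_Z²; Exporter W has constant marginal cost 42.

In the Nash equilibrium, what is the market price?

Exporter Z's profit: π = x_Z(114 − 2(x_Z + x_W)) − 47x_Z − x_Z².
∂π/∂x_Z = 67 − 6x_Z − 2x_W = 0, so x_Z = 67/6 − (1/3)x_W.
For W: ∂π/∂x_W = 72 − 4x_W − 2x_Z = 0 ⇒ x_W = 18 − 0.5x_Z.
Plugging x_W into Z's best response: x_Z = 67/6 − (1/3)(18 − 0.5x_Z) ⇒ (5/6)x_Z = 31/6, so x_Z = 6.2.
Then x_W = 18 − 0.5·6.2 = 14.9.
Equilibrium price: P = 114 − 2·21.1 = 71.8.

71.8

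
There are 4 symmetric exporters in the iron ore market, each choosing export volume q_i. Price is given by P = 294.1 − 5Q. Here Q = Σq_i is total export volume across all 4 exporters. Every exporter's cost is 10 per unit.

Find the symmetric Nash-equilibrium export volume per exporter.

11.364

A representative exporter's profit is π_i = q_i(294.1 − 5Q) − 10q_i, with Q = q_i + Σ_{j≠i} q_j.
First-order condition: 284.1 − 10q_i − 5Σ_{j≠i} q_j = 0.
In a symmetric equilibrium every exporter chooses the same q, so Σ_{j≠i} q_j = 3q. The condition becomes 284.1 − 25q = 0, giving q = 284.1/25 = 11.364.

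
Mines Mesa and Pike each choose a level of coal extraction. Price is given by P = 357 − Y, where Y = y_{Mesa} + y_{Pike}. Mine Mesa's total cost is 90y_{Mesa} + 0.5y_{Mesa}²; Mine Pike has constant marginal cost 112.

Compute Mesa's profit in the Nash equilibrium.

5011.26

Mine Mesa's profit: π = y_{Mesa}(357 − (y_{Mesa} + y_{Pike})) − 90y_{Mesa} − 0.5y_{Mesa}².
∂π/∂y_{Mesa} = 267 − 3y_{Mesa} − y_{Pike} = 0, so y_{Mesa} = 89 − (1/3)y_{Pike}.
For Pike: ∂π/∂y_{Pike} = 245 − 2y_{Pike} − y_{Mesa} = 0 ⇒ y_{Pike} = 122.5 − 0.5y_{Mesa}.
Substituting the second reaction function into the first: y_{Mesa} = 89 − (1/3)(122.5 − 0.5y_{Mesa}), which gives (5/6)y_{Mesa} = 289/6 ⇒ y_{Mesa} = 57.8.
Then y_{Pike} = 122.5 − 0.5·57.8 = 93.6.
Price P = 357 − 151.4 = 205.6.
Mesa's profit: (205.6 − 90)·57.8 − 0.5(57.8)² = 5011.26.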